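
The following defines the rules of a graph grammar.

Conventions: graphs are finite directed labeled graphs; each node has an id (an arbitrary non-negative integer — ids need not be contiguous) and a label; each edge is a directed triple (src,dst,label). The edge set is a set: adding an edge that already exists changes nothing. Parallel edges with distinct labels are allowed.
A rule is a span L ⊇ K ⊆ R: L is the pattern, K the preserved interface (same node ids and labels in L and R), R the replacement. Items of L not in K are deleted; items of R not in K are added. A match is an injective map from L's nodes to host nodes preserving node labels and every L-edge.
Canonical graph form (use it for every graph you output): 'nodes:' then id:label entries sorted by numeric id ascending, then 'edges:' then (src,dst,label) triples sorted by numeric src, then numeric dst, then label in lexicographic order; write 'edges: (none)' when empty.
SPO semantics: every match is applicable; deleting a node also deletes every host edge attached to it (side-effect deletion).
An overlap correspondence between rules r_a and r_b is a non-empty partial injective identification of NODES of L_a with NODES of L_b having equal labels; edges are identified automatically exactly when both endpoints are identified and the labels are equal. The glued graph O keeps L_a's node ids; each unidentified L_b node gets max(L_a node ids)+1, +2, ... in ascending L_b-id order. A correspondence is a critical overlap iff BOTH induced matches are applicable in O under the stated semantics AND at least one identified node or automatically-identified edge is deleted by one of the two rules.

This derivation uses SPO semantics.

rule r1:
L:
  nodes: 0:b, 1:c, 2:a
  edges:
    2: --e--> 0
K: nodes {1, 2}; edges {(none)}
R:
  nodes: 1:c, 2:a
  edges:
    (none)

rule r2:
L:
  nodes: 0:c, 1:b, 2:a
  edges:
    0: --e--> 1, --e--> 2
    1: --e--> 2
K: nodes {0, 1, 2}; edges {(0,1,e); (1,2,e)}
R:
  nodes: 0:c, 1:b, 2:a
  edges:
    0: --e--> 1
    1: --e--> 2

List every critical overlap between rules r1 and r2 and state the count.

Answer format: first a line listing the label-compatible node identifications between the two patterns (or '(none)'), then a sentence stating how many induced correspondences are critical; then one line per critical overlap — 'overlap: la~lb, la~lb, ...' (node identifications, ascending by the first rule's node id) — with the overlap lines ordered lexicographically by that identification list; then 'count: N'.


label-compatible node identifications between L(r1) and L(r2): 0~1, 1~0, 2~2
4 of the induced correspondences are critical overlaps of r1 and r2.
overlap: 0~1
overlap: 0~1, 1~0
overlap: 0~1, 1~0, 2~2
overlap: 0~1, 2~2
count: 4


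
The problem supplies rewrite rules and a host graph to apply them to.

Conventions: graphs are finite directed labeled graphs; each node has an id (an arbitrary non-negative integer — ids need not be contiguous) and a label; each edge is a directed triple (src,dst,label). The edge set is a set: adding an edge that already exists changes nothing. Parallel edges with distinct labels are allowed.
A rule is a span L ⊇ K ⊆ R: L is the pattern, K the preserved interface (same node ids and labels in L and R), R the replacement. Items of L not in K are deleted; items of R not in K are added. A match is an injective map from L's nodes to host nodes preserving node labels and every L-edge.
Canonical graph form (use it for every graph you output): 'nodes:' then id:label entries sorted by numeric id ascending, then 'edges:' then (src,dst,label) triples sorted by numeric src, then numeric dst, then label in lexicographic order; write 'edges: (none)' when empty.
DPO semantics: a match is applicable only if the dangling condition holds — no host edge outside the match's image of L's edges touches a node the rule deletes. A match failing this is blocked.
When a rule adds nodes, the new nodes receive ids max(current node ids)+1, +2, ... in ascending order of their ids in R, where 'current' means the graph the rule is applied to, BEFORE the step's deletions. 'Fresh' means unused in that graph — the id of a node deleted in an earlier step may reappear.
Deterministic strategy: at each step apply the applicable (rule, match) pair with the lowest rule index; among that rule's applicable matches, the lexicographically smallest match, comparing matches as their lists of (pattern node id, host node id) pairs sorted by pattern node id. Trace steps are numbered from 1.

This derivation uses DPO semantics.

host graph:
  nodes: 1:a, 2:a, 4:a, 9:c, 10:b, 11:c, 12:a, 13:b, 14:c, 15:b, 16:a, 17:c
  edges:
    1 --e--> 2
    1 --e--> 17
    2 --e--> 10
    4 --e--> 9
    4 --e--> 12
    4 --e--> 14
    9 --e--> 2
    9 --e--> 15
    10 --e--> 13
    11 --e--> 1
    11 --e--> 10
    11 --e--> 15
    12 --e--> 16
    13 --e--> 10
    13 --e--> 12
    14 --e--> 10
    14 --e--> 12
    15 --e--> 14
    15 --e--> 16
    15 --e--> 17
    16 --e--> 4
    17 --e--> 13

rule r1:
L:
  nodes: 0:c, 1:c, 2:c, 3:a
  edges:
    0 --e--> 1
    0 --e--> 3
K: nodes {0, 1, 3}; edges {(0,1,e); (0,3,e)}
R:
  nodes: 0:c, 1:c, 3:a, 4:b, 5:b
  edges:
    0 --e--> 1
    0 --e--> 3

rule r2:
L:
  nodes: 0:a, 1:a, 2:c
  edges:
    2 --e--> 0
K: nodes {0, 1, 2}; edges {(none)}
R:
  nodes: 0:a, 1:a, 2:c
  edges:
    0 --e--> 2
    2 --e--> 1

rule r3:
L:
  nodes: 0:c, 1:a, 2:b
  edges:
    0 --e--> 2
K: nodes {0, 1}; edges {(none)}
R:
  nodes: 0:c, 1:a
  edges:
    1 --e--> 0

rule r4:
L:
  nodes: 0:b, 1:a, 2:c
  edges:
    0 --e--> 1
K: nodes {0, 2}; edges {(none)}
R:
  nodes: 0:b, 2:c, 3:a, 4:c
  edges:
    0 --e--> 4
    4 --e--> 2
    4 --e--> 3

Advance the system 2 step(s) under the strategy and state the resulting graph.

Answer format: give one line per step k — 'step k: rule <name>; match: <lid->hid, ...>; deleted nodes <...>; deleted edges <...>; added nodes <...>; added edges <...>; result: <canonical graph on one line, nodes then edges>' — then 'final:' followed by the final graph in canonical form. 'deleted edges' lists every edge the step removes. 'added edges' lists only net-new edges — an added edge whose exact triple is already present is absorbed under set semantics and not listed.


step 1: rule r2; match: 0->1, 1->2, 2->11; deleted nodes (none); deleted edges (11,1,e); added nodes (none); added edges (1,11,e); (11,2,e); result: nodes: 1:a, 2:a, 4:a, 9:c, 10:b, 11:c, 12:a, 13:b, 14:c, 15:b, 16:a, 17:c edges: (1,2,e); (1,11,e); (1,17,e); (2,10,e); (4,9,e); (4,12,e); (4,14,e); (9,2,e); (9,15,e); (10,13,e); (11,2,e); (11,10,e); (11,15,e); (12,16,e); (13,10,e); (13,12,e); (14,10,e); (14,12,e); (15,14,e); (15,16,e); (15,17,e); (16,4,e); (17,13,e)
step 2: rule r2; match: 0->2, 1->1, 2->9; deleted nodes (none); deleted edges (9,2,e); added nodes (none); added edges (2,9,e); (9,1,e); result: nodes: 1:a, 2:a, 4:a, 9:c, 10:b, 11:c, 12:a, 13:b, 14:c, 15:b, 16:a, 17:c edges: (1,2,e); (1,11,e); (1,17,e); (2,9,e); (2,10,e); (4,9,e); (4,12,e); (4,14,e); (9,1,e); (9,15,e); (10,13,e); (11,2,e); (11,10,e); (11,15,e); (12,16,e); (13,10,e); (13,12,e); (14,10,e); (14,12,e); (15,14,e); (15,16,e); (15,17,e); (16,4,e); (17,13,e)
final:
nodes: 1:a, 2:a, 4:a, 9:c, 10:b, 11:c, 12:a, 13:b, 14:c, 15:b, 16:a, 17:c
edges: (1,2,e); (1,11,e); (1,17,e); (2,9,e); (2,10,e); (4,9,e); (4,12,e); (4,14,e); (9,1,e); (9,15,e); (10,13,e); (11,2,e); (11,10,e); (11,15,e); (12,16,e); (13,10,e); (13,12,e); (14,10,e); (14,12,e); (15,14,e); (15,16,e); (15,17,e); (16,4,e); (17,13,e)


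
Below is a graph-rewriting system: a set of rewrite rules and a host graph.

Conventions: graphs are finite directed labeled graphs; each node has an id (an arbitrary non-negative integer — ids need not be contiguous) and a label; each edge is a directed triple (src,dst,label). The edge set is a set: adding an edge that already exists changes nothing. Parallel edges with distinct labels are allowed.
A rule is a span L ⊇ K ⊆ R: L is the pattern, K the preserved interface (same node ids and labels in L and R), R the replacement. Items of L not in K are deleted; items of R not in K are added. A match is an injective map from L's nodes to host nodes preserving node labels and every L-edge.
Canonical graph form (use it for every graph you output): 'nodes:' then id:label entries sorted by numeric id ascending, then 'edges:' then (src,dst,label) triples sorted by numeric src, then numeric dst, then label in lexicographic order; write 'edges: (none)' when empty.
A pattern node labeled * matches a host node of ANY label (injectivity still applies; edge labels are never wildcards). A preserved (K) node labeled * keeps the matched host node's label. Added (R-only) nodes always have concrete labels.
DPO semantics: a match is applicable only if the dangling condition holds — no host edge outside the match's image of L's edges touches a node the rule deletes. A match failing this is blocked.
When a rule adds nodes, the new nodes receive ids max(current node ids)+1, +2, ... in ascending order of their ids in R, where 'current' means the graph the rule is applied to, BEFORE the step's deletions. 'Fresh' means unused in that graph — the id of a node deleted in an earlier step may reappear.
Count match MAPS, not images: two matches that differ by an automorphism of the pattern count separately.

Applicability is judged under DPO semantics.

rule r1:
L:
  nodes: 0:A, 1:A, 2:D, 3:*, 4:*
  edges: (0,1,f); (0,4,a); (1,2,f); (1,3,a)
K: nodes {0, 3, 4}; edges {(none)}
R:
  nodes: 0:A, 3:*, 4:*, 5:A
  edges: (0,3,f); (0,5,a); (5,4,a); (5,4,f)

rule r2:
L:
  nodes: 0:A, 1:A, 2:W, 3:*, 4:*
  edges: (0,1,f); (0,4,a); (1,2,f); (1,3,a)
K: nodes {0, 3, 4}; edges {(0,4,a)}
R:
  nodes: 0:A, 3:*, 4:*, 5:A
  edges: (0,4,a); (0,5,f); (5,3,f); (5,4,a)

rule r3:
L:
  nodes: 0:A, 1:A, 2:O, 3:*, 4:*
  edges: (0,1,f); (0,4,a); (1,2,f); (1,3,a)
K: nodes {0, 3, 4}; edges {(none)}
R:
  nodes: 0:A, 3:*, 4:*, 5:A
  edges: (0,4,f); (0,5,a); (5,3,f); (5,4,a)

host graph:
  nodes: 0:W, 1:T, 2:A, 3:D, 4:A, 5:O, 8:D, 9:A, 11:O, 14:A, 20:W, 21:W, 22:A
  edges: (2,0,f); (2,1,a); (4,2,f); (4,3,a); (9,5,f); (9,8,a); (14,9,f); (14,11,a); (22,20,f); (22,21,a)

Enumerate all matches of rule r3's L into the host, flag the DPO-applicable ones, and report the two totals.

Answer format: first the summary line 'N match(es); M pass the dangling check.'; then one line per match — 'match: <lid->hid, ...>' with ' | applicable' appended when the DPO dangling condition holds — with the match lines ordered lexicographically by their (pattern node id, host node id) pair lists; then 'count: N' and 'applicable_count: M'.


1 match(es); 1 pass the dangling check.
match: 0->14, 1->9, 2->5, 3->8, 4->11 | applicable
count: 1
applicable_count: 1


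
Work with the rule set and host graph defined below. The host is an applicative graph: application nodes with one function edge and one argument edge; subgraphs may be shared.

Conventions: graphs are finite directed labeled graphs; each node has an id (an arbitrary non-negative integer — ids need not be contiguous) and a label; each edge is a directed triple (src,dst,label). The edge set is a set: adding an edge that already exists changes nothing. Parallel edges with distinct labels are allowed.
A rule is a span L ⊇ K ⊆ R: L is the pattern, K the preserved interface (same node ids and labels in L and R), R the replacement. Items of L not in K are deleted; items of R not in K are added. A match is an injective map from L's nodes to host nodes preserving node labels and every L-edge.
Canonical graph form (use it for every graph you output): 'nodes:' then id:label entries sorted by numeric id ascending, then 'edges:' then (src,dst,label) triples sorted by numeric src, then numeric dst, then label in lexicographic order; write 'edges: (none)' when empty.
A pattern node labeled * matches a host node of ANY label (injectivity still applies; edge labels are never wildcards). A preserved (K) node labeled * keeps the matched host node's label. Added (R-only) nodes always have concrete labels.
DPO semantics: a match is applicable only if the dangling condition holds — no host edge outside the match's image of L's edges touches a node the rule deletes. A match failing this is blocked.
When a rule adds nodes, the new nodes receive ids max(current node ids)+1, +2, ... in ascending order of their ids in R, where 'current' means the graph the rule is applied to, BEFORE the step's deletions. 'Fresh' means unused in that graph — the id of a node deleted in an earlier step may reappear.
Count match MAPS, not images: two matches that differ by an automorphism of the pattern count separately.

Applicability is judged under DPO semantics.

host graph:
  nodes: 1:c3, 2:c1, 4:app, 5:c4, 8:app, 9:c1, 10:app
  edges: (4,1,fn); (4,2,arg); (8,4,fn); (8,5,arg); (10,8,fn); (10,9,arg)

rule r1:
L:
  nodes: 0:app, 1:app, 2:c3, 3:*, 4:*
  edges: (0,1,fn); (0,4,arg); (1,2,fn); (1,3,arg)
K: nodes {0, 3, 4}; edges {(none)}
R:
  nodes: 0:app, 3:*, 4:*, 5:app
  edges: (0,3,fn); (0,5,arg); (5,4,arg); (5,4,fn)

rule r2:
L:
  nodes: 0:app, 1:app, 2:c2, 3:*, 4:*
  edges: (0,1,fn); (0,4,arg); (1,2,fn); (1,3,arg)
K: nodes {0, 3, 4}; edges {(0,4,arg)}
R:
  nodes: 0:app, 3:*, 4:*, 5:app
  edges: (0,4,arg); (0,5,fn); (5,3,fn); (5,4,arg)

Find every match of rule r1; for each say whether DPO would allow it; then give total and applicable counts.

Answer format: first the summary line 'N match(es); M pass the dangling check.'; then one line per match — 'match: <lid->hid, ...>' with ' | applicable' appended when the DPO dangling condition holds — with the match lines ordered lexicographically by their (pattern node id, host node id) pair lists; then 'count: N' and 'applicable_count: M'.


1 match(es); 1 pass the dangling check.
match: 0->8, 1->4, 2->1, 3->2, 4->5 | applicable
count: 1
applicable_count: 1


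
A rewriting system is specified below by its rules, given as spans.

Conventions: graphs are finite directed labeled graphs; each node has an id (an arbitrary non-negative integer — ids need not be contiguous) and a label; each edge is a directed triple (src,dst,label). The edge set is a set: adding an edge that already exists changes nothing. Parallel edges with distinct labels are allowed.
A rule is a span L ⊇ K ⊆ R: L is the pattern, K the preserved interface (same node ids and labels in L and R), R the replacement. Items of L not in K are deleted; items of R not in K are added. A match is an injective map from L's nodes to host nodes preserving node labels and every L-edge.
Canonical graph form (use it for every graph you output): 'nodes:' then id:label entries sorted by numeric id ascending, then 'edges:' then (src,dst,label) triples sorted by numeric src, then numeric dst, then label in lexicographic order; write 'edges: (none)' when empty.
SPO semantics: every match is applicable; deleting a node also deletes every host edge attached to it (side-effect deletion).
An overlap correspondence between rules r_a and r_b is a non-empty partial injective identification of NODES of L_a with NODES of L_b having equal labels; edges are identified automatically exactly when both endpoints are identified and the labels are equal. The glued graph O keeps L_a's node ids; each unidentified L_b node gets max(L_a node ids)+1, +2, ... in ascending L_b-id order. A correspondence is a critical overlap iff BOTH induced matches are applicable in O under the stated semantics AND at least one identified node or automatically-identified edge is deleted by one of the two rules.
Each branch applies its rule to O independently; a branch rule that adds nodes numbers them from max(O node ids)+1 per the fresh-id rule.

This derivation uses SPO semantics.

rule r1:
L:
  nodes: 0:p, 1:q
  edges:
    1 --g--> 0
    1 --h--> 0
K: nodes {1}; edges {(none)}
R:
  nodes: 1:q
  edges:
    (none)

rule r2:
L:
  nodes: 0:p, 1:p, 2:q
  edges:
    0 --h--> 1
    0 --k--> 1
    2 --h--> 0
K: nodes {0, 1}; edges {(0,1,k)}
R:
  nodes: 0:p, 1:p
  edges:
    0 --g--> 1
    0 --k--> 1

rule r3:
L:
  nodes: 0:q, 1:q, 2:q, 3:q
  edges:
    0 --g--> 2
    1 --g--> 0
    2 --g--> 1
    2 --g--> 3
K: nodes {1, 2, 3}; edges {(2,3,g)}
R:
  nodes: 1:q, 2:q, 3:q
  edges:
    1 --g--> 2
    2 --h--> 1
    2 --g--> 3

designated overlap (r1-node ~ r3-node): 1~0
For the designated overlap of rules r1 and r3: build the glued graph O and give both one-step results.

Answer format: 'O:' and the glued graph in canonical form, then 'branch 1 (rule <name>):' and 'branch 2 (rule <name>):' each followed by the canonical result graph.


O:
nodes: 0:p, 1:q, 2:q, 3:q, 4:q
edges: (1,0,g); (1,0,h); (1,3,g); (2,1,g); (3,2,g); (3,4,g)
branch 1 (rule r1):
nodes: 1:q, 2:q, 3:q, 4:q
edges: (1,3,g); (2,1,g); (3,2,g); (3,4,g)
branch 2 (rule r3):
nodes: 0:p, 2:q, 3:q, 4:q
edges: (2,3,g); (3,2,h); (3,4,g)


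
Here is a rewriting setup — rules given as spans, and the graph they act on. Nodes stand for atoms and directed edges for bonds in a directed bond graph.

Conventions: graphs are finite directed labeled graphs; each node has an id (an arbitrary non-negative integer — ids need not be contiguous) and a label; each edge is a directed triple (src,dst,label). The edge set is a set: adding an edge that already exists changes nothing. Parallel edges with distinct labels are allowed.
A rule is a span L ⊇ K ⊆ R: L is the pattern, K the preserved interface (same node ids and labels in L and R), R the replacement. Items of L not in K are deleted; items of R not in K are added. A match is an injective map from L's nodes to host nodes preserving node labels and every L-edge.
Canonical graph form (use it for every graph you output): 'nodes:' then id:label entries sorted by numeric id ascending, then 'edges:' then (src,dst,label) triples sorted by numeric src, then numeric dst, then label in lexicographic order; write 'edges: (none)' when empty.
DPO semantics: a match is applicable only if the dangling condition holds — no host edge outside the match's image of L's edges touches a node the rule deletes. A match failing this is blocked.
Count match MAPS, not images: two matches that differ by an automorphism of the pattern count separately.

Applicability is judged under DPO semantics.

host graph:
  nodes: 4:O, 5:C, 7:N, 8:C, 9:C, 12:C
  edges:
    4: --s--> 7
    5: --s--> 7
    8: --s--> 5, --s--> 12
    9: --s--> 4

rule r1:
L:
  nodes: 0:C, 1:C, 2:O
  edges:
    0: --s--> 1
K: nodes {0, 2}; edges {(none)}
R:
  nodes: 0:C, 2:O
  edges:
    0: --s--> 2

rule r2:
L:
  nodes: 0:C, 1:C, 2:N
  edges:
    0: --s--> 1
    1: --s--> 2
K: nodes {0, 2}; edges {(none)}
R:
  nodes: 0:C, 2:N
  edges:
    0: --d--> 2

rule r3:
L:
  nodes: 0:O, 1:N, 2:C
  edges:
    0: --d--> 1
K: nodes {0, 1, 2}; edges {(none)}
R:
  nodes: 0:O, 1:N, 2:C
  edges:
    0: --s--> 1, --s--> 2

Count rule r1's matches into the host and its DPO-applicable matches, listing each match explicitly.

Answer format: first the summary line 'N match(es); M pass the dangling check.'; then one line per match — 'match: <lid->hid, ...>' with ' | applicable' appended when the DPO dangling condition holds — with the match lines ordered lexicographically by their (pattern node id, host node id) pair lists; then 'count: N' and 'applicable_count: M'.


2 match(es); 1 pass the dangling check.
match: 0->8, 1->5, 2->4
match: 0->8, 1->12, 2->4 | applicable
count: 2
applicable_count: 1


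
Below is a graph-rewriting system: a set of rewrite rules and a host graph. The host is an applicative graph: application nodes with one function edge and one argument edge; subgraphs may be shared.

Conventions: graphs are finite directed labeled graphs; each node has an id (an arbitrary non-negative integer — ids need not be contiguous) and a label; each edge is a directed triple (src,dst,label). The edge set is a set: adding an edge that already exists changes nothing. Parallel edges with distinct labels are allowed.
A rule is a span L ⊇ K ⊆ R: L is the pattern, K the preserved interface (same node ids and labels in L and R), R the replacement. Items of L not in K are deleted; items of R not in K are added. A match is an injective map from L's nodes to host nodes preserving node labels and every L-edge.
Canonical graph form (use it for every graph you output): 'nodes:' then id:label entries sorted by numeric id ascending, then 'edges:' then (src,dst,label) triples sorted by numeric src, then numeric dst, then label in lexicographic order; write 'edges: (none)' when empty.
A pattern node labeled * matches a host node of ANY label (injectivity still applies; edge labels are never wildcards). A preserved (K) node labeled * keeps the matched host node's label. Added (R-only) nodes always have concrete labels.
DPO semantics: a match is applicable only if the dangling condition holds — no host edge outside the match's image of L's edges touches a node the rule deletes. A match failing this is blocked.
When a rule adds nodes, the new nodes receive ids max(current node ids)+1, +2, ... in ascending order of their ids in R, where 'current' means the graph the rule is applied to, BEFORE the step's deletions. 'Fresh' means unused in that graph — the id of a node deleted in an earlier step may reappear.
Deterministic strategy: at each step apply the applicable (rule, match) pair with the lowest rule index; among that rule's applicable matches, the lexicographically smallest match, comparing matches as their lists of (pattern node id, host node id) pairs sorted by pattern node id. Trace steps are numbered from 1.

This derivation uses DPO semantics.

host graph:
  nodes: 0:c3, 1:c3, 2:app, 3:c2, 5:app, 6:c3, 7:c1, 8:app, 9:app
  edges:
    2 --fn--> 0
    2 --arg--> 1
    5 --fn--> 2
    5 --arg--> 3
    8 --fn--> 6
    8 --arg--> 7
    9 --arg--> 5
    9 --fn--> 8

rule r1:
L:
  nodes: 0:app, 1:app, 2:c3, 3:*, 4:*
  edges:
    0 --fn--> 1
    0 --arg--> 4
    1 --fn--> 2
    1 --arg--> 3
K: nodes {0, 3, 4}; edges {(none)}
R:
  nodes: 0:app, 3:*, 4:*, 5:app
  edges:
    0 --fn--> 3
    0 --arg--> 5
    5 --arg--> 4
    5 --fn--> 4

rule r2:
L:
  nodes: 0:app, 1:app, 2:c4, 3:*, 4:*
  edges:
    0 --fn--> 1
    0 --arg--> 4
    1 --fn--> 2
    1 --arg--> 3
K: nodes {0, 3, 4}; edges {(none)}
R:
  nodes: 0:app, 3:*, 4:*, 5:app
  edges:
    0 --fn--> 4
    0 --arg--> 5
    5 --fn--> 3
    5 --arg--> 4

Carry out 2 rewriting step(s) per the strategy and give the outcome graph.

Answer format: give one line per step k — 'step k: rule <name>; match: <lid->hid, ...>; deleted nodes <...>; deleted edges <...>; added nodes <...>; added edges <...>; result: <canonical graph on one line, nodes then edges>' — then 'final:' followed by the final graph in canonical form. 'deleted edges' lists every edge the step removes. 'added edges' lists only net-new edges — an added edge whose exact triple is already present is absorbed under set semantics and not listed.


step 1: rule r1; match: 0->5, 1->2, 2->0, 3->1, 4->3; deleted nodes 0, 2; deleted edges (2,0,fn); (2,1,arg); (5,2,fn); (5,3,arg); added nodes 10; added edges (5,1,fn); (5,10,arg); (10,3,arg); (10,3,fn); result: nodes: 1:c3, 3:c2, 5:app, 6:c3, 7:c1, 8:app, 9:app, 10:app edges: (5,1,fn); (5,10,arg); (8,6,fn); (8,7,arg); (9,5,arg); (9,8,fn); (10,3,arg); (10,3,fn)
step 2: rule r1; match: 0->9, 1->8, 2->6, 3->7, 4->5; deleted nodes 6, 8; deleted edges (8,6,fn); (8,7,arg); (9,5,arg); (9,8,fn); added nodes 11; added edges (9,7,fn); (9,11,arg); (11,5,arg); (11,5,fn); result: nodes: 1:c3, 3:c2, 5:app, 7:c1, 9:app, 10:app, 11:app edges: (5,1,fn); (5,10,arg); (9,7,fn); (9,11,arg); (10,3,arg); (10,3,fn); (11,5,arg); (11,5,fn)
final:
nodes: 1:c3, 3:c2, 5:app, 7:c1, 9:app, 10:app, 11:app
edges: (5,1,fn); (5,10,arg); (9,7,fn); (9,11,arg); (10,3,arg); (10,3,fn); (11,5,arg); (11,5,fn)


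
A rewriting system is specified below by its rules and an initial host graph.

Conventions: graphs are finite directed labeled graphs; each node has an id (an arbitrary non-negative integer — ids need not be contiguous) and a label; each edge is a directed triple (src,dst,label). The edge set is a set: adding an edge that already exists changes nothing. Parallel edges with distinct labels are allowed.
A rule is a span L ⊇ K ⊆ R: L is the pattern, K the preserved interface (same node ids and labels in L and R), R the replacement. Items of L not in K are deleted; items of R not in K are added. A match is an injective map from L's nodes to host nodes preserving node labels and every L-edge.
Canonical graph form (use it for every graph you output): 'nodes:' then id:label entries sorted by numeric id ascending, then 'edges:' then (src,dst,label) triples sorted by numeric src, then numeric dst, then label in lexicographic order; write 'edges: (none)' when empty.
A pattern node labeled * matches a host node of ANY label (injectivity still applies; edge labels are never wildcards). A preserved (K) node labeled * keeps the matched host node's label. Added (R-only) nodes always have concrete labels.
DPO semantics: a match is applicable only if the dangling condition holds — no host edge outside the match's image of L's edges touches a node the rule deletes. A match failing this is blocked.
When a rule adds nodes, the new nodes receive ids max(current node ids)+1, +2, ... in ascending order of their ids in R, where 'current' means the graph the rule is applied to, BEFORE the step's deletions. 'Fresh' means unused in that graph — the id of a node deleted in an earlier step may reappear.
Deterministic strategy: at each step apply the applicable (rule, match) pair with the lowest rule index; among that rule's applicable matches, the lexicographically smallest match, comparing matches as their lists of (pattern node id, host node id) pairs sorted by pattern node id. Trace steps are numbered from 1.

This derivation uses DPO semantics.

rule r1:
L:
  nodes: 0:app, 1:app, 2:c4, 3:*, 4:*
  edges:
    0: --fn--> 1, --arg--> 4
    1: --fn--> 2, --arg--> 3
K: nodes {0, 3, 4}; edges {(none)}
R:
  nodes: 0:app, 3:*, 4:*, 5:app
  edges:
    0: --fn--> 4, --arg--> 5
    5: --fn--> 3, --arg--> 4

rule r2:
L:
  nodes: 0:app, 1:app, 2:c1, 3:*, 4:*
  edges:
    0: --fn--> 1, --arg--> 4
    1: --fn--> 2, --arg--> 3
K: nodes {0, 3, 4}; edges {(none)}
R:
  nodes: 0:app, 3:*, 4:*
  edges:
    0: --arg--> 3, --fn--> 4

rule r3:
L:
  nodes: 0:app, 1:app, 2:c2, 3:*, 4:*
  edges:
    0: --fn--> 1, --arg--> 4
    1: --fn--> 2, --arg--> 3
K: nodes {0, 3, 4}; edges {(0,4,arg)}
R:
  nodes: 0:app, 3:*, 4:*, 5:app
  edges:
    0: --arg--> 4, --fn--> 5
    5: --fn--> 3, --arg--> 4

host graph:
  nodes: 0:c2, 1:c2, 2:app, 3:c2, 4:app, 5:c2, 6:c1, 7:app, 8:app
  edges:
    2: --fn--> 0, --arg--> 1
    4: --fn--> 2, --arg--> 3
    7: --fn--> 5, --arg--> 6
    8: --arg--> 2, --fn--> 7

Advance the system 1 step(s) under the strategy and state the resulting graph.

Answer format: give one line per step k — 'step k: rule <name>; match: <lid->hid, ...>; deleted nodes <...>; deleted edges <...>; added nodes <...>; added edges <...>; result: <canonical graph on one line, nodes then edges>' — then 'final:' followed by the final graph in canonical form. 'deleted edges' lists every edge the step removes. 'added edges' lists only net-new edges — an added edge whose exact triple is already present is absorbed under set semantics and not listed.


step 1: rule r3; match: 0->8, 1->7, 2->5, 3->6, 4->2; deleted nodes 5, 7; deleted edges (7,5,fn); (7,6,arg); (8,7,fn); added nodes 9; added edges (8,9,fn); (9,2,arg); (9,6,fn); result: nodes: 0:c2, 1:c2, 2:app, 3:c2, 4:app, 6:c1, 8:app, 9:app edges: (2,0,fn); (2,1,arg); (4,2,fn); (4,3,arg); (8,2,arg); (8,9,fn); (9,2,arg); (9,6,fn)
final:
nodes: 0:c2, 1:c2, 2:app, 3:c2, 4:app, 6:c1, 8:app, 9:app
edges: (2,0,fn); (2,1,arg); (4,2,fn); (4,3,arg); (8,2,arg); (8,9,fn); (9,2,arg); (9,6,fn)


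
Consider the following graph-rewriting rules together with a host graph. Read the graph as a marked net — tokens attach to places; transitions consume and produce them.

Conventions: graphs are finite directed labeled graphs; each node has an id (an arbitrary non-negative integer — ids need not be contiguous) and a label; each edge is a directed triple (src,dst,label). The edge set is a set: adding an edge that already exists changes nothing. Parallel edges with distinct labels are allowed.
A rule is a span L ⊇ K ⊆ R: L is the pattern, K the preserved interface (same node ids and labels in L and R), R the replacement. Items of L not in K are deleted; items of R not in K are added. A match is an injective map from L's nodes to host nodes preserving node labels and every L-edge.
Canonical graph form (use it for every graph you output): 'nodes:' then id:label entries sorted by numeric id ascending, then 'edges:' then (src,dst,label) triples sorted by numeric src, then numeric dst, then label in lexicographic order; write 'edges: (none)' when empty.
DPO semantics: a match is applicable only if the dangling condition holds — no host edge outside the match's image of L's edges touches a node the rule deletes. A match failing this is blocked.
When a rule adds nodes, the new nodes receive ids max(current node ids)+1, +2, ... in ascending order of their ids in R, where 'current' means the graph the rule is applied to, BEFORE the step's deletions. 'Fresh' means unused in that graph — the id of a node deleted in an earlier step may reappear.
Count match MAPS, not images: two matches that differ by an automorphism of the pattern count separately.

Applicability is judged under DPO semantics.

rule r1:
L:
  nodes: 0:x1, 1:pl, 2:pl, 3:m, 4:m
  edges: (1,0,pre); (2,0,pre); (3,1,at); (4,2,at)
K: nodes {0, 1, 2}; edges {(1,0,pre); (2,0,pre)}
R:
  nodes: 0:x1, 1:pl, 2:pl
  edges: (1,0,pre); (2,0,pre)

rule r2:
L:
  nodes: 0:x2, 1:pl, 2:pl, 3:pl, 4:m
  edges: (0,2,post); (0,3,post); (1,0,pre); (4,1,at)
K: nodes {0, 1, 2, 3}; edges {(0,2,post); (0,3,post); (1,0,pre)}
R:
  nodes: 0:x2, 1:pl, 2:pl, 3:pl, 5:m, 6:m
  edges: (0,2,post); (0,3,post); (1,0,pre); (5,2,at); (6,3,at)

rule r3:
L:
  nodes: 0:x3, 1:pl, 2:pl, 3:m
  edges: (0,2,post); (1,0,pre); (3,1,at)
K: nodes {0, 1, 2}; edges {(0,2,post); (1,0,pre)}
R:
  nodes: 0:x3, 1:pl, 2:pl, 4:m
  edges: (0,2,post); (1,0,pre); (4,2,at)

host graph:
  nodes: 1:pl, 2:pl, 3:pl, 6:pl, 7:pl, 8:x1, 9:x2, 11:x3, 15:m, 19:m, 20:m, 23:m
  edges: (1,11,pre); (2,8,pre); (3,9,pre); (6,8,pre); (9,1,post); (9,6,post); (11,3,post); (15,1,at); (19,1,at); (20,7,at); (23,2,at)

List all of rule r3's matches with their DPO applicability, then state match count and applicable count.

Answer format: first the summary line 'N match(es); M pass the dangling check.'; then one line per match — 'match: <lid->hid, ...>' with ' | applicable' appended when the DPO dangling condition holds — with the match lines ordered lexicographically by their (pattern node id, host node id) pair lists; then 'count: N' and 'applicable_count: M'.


2 match(es); 2 pass the dangling check.
match: 0->11, 1->1, 2->3, 3->15 | applicable
match: 0->11, 1->1, 2->3, 3->19 | applicable
count: 2
applicable_count: 2


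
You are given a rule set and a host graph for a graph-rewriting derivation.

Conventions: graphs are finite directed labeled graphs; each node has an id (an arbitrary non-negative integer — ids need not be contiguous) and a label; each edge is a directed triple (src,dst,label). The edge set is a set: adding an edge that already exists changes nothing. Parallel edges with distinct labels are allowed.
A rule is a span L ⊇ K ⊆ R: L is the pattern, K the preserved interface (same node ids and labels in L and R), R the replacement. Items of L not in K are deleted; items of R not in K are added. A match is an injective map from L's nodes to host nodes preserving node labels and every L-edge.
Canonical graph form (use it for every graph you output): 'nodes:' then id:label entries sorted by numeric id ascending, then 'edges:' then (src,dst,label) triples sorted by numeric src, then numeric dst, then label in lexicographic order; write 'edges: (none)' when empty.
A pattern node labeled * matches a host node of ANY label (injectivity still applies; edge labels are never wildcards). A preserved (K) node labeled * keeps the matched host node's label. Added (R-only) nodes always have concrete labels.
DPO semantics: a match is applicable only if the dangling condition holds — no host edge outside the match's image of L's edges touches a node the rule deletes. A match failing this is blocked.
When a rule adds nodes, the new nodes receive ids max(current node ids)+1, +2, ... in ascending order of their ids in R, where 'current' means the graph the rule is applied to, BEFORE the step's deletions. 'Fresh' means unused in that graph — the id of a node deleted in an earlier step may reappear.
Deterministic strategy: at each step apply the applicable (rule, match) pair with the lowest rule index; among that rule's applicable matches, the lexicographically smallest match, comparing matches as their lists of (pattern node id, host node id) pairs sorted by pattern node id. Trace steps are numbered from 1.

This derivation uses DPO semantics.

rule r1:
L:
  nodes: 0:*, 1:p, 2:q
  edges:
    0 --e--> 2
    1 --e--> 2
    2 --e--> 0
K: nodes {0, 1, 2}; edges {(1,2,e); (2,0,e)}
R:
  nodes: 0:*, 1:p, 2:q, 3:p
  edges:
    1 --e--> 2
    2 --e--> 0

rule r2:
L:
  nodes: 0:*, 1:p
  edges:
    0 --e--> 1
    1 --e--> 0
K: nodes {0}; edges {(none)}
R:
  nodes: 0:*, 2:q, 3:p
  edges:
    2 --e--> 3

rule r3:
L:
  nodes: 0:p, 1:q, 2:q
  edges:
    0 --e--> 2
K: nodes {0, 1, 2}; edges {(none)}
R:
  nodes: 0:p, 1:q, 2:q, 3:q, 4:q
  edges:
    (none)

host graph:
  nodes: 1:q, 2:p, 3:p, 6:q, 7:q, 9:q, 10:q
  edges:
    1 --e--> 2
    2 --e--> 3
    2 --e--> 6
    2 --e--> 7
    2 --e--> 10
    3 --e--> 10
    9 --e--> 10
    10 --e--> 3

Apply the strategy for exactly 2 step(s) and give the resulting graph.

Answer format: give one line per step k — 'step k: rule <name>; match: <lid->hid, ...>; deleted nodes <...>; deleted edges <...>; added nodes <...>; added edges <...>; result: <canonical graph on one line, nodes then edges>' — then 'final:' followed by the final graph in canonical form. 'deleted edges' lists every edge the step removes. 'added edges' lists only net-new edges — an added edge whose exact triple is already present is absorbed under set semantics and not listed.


step 1: rule r1; match: 0->3, 1->2, 2->10; deleted nodes (none); deleted edges (3,10,e); added nodes 11; added edges (none); result: nodes: 1:q, 2:p, 3:p, 6:q, 7:q, 9:q, 10:q, 11:p edges: (1,2,e); (2,3,e); (2,6,e); (2,7,e); (2,10,e); (9,10,e); (10,3,e)
step 2: rule r3; match: 0->2, 1->1, 2->6; deleted nodes (none); deleted edges (2,6,e); added nodes 12, 13; added edges (none); result: nodes: 1:q, 2:p, 3:p, 6:q, 7:q, 9:q, 10:q, 11:p, 12:q, 13:q edges: (1,2,e); (2,3,e); (2,7,e); (2,10,e); (9,10,e); (10,3,e)
final:
nodes: 1:q, 2:p, 3:p, 6:q, 7:q, 9:q, 10:q, 11:p, 12:q, 13:q
edges: (1,2,e); (2,3,e); (2,7,e); (2,10,e); (9,10,e); (10,3,e)


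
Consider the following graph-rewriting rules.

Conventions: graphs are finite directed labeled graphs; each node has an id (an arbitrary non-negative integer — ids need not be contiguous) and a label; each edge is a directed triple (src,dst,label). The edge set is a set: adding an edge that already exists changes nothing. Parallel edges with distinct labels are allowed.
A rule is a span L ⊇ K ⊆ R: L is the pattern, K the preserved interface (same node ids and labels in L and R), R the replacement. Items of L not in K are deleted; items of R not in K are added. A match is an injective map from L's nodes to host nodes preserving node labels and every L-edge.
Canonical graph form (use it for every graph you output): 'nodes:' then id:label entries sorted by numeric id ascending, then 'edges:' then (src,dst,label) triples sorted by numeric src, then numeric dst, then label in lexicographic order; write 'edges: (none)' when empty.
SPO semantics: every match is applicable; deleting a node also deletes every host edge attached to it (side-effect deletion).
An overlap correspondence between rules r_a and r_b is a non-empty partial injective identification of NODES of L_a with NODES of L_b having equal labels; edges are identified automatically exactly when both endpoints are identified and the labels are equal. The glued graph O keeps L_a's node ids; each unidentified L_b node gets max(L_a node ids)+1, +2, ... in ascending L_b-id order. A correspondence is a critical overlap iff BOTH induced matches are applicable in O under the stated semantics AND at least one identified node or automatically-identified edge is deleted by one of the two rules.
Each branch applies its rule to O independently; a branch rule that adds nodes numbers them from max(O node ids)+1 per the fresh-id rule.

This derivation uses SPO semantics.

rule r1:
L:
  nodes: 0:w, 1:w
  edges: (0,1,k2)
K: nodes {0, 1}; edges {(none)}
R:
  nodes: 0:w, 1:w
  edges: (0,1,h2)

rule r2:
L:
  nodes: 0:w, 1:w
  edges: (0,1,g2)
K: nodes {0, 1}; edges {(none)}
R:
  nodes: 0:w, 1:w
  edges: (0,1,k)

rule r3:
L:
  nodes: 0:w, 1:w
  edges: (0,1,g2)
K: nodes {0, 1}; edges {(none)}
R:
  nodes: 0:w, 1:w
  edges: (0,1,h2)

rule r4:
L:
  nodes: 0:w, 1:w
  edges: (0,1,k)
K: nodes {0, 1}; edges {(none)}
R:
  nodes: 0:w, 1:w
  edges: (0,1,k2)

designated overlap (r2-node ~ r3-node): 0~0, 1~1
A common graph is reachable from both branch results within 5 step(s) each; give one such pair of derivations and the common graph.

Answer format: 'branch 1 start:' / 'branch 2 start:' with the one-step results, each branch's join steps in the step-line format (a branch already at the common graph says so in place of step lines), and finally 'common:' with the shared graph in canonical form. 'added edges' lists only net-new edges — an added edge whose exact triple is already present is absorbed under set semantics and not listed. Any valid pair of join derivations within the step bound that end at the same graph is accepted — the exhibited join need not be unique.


branch 1 start:
nodes: 0:w, 1:w
edges: (0,1,k)
branch 2 start:
nodes: 0:w, 1:w
edges: (0,1,h2)
branch 1 step 1: rule r4; match: 0->0, 1->1; deleted nodes (none); deleted edges (0,1,k); added nodes (none); added edges (0,1,k2); result: nodes: 0:w, 1:w edges: (0,1,k2)
branch 1 step 2: rule r1; match: 0->0, 1->1; deleted nodes (none); deleted edges (0,1,k2); added nodes (none); added edges (0,1,h2); result: nodes: 0:w, 1:w edges: (0,1,h2)
branch 2: already at the common graph (0 steps)
common:
nodes: 0:w, 1:w
edges: (0,1,h2)


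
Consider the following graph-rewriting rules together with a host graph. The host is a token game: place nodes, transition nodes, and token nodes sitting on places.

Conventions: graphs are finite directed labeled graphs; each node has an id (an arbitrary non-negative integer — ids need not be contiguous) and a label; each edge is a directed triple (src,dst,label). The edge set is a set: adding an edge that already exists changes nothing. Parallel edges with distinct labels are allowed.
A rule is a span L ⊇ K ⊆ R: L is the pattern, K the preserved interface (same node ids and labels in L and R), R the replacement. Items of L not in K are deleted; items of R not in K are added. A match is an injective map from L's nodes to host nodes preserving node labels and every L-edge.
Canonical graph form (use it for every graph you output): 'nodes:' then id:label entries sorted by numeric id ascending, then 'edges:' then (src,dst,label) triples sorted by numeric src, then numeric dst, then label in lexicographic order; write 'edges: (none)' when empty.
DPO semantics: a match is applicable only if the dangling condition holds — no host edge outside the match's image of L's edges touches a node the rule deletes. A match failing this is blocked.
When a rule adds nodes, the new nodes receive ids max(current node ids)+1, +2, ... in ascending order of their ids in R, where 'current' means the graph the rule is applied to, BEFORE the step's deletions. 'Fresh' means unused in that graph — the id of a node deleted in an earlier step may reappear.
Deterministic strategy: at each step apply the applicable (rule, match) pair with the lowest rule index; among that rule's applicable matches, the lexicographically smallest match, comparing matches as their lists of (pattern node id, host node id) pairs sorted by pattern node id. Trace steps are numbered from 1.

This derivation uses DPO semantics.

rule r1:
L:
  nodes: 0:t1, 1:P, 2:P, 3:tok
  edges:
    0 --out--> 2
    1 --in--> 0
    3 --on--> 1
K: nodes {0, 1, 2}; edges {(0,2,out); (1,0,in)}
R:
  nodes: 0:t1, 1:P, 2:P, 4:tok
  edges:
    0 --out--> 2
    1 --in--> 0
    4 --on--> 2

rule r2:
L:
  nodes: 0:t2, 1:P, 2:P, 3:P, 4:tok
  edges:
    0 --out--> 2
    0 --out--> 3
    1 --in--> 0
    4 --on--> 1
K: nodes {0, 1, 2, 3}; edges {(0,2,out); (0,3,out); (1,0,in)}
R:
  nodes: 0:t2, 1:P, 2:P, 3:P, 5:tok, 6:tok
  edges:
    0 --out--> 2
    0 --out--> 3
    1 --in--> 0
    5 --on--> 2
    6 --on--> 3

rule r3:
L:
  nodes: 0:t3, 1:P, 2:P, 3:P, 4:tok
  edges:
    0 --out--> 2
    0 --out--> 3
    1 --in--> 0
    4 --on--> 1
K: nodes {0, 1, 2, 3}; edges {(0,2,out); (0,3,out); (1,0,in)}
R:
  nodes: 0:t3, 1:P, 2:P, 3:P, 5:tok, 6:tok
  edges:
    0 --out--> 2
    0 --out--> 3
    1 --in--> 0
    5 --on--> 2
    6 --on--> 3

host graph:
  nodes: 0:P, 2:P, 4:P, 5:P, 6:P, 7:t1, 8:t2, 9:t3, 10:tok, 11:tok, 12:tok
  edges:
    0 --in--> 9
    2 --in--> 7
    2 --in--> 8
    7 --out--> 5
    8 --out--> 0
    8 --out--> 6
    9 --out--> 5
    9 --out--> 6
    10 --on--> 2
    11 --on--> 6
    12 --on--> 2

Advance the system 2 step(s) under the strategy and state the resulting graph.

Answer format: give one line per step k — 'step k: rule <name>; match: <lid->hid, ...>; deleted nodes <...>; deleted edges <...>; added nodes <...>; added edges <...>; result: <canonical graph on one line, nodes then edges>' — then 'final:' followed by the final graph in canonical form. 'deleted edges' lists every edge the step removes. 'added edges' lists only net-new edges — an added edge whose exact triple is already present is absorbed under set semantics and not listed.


step 1: rule r1; match: 0->7, 1->2, 2->5, 3->10; deleted nodes 10; deleted edges (10,2,on); added nodes 13; added edges (13,5,on); result: nodes: 0:P, 2:P, 4:P, 5:P, 6:P, 7:t1, 8:t2, 9:t3, 11:tok, 12:tok, 13:tok edges: (0,9,in); (2,7,in); (2,8,in); (7,5,out); (8,0,out); (8,6,out); (9,5,out); (9,6,out); (11,6,on); (12,2,on); (13,5,on)
step 2: rule r1; match: 0->7, 1->2, 2->5, 3->12; deleted nodes 12; deleted edges (12,2,on); added nodes 14; added edges (14,5,on); result: nodes: 0:P, 2:P, 4:P, 5:P, 6:P, 7:t1, 8:t2, 9:t3, 11:tok, 13:tok, 14:tok edges: (0,9,in); (2,7,in); (2,8,in); (7,5,out); (8,0,out); (8,6,out); (9,5,out); (9,6,out); (11,6,on); (13,5,on); (14,5,on)
final:
nodes: 0:P, 2:P, 4:P, 5:P, 6:P, 7:t1, 8:t2, 9:t3, 11:tok, 13:tok, 14:tok
edges: (0,9,in); (2,7,in); (2,8,in); (7,5,out); (8,0,out); (8,6,out); (9,5,out); (9,6,out); (11,6,on); (13,5,on); (14,5,on)
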